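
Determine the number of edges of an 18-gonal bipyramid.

54

A bipyramid over an n-gon has 2n triangular faces and n + 2 vertices: V = 18 + 2 = 20, E = 3·18 = 54, F = 2·18 = 36.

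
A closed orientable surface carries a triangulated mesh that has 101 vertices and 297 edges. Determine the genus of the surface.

Every face is a triangle and each edge borders two faces, so 3F = 2·297, giving F = 198.
χ = V − E + F = 101 − 297 + 198 = 2.
For a closed orientable surface χ = 2 − 2g, so g = (2 − (2))/2 = 0.

0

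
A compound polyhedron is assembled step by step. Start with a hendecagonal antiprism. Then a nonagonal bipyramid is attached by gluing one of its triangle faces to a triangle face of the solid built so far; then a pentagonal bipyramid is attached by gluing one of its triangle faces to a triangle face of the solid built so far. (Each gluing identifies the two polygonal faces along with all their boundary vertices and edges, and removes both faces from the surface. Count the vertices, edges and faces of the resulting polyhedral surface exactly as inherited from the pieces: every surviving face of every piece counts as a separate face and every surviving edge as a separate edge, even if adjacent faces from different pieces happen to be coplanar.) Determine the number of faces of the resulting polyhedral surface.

48

A hendecagonal antiprism: V=22, E=44, F=24.
Attach a nonagonal bipyramid (V=11, E=27, F=18) along a 3-gon: merge 3 vertices and 3 edges, delete both glued faces → V=30, E=68, F=40.
Attach a pentagonal bipyramid (V=7, E=15, F=10) along a 3-gon: merge 3 vertices and 3 edges, delete both glued faces → V=34, E=80, F=48.
Check: V − E + F = 34 − 80 + 48 = 2.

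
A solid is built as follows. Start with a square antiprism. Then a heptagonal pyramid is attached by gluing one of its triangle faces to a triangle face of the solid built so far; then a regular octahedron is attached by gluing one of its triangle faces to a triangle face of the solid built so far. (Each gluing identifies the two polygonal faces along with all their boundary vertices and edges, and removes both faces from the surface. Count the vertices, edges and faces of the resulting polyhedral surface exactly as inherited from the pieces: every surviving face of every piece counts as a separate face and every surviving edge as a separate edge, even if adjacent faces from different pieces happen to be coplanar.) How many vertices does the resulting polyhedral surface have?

16

A square antiprism: V=8, E=16, F=10.
Attach a heptagonal pyramid (V=8, E=14, F=8) along a 3-gon: merge 3 vertices and 3 edges, delete both glued faces → V=13, E=27, F=16.
Attach a regular octahedron (V=6, E=12, F=8) along a 3-gon: merge 3 vertices and 3 edges, delete both glued faces → V=16, E=36, F=22.
Check: V − E + F = 16 − 36 + 22 = 2.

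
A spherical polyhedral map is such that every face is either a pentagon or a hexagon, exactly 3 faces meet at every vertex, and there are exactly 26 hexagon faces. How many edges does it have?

Let x be the number of pentagons; then F = 26 + x.
Edge–face incidences: 2E = 6·26 + 5·x = 156 + 5x.
Every vertex has degree 3, so 3V = 2E.
Euler: V − E + F = 2 ⇒ (2E)/3 − E + (26 + x) = 2.
Multiply by 6: 2·(2E) − 3·(2E) + 6·(26 + x) = 12, i.e. 156 + 6x − (156 + 5x) = 12.
Collecting terms: x = 12.
Then 2E = 156 + 5·12 = 216, so E = 108, V = 2E/3 = 72, F = 26 + 12 = 38.

108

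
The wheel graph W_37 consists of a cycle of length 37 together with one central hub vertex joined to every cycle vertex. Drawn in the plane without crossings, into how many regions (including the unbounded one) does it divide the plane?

W_37 has V = 37 + 1 = 38 vertices and E = 2·37 = 74 edges.
By Euler's formula F = 2 − V + E = 2 − 38 + 74 = 38.

38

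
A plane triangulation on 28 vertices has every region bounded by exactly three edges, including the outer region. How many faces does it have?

In a plane triangulation 3F = 2E and V − E + F = 2, so F = 2V − 4 = 2·28 − 4 = 52.

52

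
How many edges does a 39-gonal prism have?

A prism on an n-gon has two n-gon bases and n rectangular sides: V = 2·39 = 78, E = 3·39 = 117, F = 39 + 2 = 41.

117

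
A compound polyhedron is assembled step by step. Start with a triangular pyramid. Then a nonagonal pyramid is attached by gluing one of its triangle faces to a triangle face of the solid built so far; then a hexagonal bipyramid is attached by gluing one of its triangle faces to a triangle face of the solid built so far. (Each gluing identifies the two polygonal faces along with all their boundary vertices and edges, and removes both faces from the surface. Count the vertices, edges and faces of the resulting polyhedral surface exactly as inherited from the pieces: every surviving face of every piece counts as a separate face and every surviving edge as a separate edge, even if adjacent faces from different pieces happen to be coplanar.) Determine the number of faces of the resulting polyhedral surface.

A triangular pyramid: V=4, E=6, F=4.
Attach a nonagonal pyramid (V=10, E=18, F=10) along a 3-gon: merge 3 vertices and 3 edges, delete both glued faces → V=11, E=21, F=12.
Attach a hexagonal bipyramid (V=8, E=18, F=12) along a 3-gon: merge 3 vertices and 3 edges, delete both glued faces → V=16, E=36, F=22.
Check: V − E + F = 16 − 36 + 22 = 2.

22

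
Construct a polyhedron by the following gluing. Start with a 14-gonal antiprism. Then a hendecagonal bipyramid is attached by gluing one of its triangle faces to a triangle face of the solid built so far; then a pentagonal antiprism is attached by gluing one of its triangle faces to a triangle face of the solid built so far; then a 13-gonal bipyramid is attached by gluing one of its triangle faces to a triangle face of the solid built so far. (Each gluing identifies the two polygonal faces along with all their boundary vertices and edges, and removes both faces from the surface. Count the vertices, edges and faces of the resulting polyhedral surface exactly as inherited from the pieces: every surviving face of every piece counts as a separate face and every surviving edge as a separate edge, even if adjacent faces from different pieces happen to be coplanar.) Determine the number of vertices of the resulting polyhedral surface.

A 14-gonal antiprism: V=28, E=56, F=30.
Attach a hendecagonal bipyramid (V=13, E=33, F=22) along a 3-gon: merge 3 vertices and 3 edges, delete both glued faces → V=38, E=86, F=50.
Attach a pentagonal antiprism (V=10, E=20, F=12) along a 3-gon: merge 3 vertices and 3 edges, delete both glued faces → V=45, E=103, F=60.
Attach a 13-gonal bipyramid (V=15, E=39, F=26) along a 3-gon: merge 3 vertices and 3 edges, delete both glued faces → V=57, E=139, F=84.
Check: V − E + F = 57 − 139 + 84 = 2.

57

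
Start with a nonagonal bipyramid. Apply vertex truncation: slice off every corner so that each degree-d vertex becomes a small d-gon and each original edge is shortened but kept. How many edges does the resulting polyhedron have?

81

The base solid has V = 11, E = 27, F = 18.
Truncation replaces each original edge-end by a new vertex, so V′ = 2E = 54.
Each original edge survives, and each old vertex of degree d contributes d new edges; summing degrees gives Σd = 2E, so E′ = E + 2E = 3E = 81.
Each original face survives and each original vertex becomes one new face: F′ = F + V = 29.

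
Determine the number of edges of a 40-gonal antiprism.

160

An antiprism on an n-gon has two n-gon caps and 2n triangles: V = 2·40 = 80, E = 4·40 = 160, F = 2·40 + 2 = 82.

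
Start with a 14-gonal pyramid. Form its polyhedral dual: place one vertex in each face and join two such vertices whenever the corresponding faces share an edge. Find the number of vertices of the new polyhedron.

15

The base solid has V = 15, E = 28, F = 15.
The dual swaps V and F and preserves E: V′ = F = 15, E′ = E = 28, F′ = V = 15.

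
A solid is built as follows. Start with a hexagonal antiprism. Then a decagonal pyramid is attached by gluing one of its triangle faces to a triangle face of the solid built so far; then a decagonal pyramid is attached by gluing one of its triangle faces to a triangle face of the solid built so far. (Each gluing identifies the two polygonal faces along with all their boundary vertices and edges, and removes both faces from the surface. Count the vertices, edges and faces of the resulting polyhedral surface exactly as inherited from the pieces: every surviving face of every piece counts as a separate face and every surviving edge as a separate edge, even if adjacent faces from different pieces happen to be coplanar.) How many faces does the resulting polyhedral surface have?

32

A hexagonal antiprism: V=12, E=24, F=14.
Attach a decagonal pyramid (V=11, E=20, F=11) along a 3-gon: merge 3 vertices and 3 edges, delete both glued faces → V=20, E=41, F=23.
Attach a decagonal pyramid (V=11, E=20, F=11) along a 3-gon: merge 3 vertices and 3 edges, delete both glued faces → V=28, E=58, F=32.
Check: V − E + F = 28 − 58 + 32 = 2.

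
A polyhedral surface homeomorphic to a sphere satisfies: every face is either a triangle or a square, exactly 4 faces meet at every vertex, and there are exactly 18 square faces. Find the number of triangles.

8

Let x be the number of triangles; then F = 18 + x.
Edge–face incidences: 2E = 4·18 + 3·x = 72 + 3x.
Every vertex has degree 4, so 4V = 2E.
Euler: V − E + F = 2 ⇒ (2E)/4 − E + (18 + x) = 2.
Multiply by 8: 2·(2E) − 4·(2E) + 8·(18 + x) = 16, i.e. 144 + 8x − 2·(72 + 3x) = 16.
Collecting terms: 2x = 16, so x = 8.
Then 2E = 72 + 3·8 = 96, so E = 48, V = 2E/4 = 24, F = 18 + 8 = 26.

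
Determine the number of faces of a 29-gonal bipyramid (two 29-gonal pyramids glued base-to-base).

A bipyramid over an n-gon has 2n triangular faces and n + 2 vertices: V = 29 + 2 = 31, E = 3·29 = 87, F = 2·29 = 58.
Check: V − E + F = 31 − 87 + 58 = 2.

58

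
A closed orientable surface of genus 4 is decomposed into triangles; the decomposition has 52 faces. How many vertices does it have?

χ = 2 − 2·4 = -6, and every face is a triangle so 3F = 2E.
E = 3·52/2 = 78. Then V = -6 + E − F = -6 + 78 − 52 = 20.

20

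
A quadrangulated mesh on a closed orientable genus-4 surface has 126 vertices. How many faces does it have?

χ = 2 − 2·4 = -6, and every face is a square so 4F = 2E.
V − E + F = -6 with E = 4F/2 gives 126 − (4/2 − 1)·F = -6, so F = 132 and E = 264.

132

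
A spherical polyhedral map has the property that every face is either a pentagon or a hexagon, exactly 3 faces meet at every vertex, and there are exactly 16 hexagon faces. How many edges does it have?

Let x be the number of pentagons; then F = 16 + x.
Edge–face incidences: 2E = 6·16 + 5·x = 96 + 5x.
Every vertex has degree 3, so 3V = 2E.
Euler: V − E + F = 2 ⇒ (2E)/3 − E + (16 + x) = 2.
Multiply by 6: 2·(2E) − 3·(2E) + 6·(16 + x) = 12, i.e. 96 + 6x − (96 + 5x) = 12.
Collecting terms: x = 12.
Then 2E = 96 + 5·12 = 156, so E = 78, V = 2E/3 = 52, F = 16 + 12 = 28.

78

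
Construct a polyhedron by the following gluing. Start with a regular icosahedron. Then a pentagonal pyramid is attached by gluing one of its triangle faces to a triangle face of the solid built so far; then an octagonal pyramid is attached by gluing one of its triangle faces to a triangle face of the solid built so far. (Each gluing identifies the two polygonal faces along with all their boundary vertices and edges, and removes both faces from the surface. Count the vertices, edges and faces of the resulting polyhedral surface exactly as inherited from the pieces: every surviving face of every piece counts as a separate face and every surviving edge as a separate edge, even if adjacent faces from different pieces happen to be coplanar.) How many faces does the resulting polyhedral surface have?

31

A regular icosahedron: V=12, E=30, F=20.
Attach a pentagonal pyramid (V=6, E=10, F=6) along a 3-gon: merge 3 vertices and 3 edges, delete both glued faces → V=15, E=37, F=24.
Attach an octagonal pyramid (V=9, E=16, F=9) along a 3-gon: merge 3 vertices and 3 edges, delete both glued faces → V=21, E=50, F=31.
Check: V − E + F = 21 − 50 + 31 = 2.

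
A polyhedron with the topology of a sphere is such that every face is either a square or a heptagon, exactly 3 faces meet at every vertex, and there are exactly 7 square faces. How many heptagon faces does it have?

Let x be the number of heptagons; then F = 7 + x.
Edge–face incidences: 2E = 4·7 + 7·x = 28 + 7x.
Every vertex has degree 3, so 3V = 2E.
Euler: V − E + F = 2 ⇒ (2E)/3 − E + (7 + x) = 2.
Multiply by 6: 2·(2E) − 3·(2E) + 6·(7 + x) = 12, i.e. 42 + 6x − (28 + 7x) = 12.
Collecting terms: −x + 14 = 12, so −x = −2, so x = 2.
Then 2E = 28 + 7·2 = 42, so E = 21, V = 2E/3 = 14, F = 7 + 2 = 9.

2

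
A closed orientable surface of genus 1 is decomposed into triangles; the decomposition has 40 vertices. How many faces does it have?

χ = 2 − 2·1 = 0, and every face is a triangle so 3F = 2E.
V − E + F = 0 with E = 3F/2 gives 40 − (3/2 − 1)·F = 0, so F = 80 and E = 120.

80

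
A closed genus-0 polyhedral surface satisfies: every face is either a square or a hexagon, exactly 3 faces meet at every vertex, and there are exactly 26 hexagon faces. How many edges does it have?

90

Let x be the number of squares; then F = 26 + x.
Edge–face incidences: 2E = 6·26 + 4·x = 156 + 4x.
Every vertex has degree 3, so 3V = 2E.
Euler: V − E + F = 2 ⇒ (2E)/3 − E + (26 + x) = 2.
Multiply by 6: 2·(2E) − 3·(2E) + 6·(26 + x) = 12, i.e. 156 + 6x − (156 + 4x) = 12.
Collecting terms: 2x = 12, so x = 6.
Then 2E = 156 + 4·6 = 180, so E = 90, V = 2E/3 = 60, F = 26 + 6 = 32.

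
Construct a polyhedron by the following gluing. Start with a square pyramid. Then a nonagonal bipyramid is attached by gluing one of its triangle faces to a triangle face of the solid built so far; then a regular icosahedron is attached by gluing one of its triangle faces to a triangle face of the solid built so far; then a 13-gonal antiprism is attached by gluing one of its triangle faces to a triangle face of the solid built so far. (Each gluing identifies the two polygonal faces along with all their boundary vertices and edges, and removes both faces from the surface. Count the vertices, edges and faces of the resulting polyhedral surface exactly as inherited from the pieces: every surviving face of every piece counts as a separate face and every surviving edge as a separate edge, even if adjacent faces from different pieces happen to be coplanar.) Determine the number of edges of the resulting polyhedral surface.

A square pyramid: V=5, E=8, F=5.
Attach a nonagonal bipyramid (V=11, E=27, F=18) along a 3-gon: merge 3 vertices and 3 edges, delete both glued faces → V=13, E=32, F=21.
Attach a regular icosahedron (V=12, E=30, F=20) along a 3-gon: merge 3 vertices and 3 edges, delete both glued faces → V=22, E=59, F=39.
Attach a 13-gonal antiprism (V=26, E=52, F=28) along a 3-gon: merge 3 vertices and 3 edges, delete both glued faces → V=45, E=108, F=65.
Check: V − E + F = 45 − 108 + 65 = 2.

108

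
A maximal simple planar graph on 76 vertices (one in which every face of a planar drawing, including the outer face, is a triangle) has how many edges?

In a plane triangulation 3F = 2E and V − E + F = 2, so E = 3V − 6 = 3·76 − 6 = 222.

222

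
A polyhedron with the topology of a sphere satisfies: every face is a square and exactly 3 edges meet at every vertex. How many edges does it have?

12

Each face has 4 edges and each edge borders two faces, so 2E = 4F.
Each vertex has degree 3, so 3V = 2E and hence V = 4F/3.
Euler: V − E + F = 2 ⇒ (4F/3) − (4F/2) + F = 2.
Multiply by 6: (8 − 12 + 6)F = 12, i.e. 2F = 12.
So F = 6, E = 4·6/2 = 12, V = 4·6/3 = 8.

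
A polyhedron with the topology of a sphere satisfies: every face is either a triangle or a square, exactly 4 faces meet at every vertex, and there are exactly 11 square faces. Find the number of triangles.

Let x be the number of triangles; then F = 11 + x.
Edge–face incidences: 2E = 4·11 + 3·x = 44 + 3x.
Every vertex has degree 4, so 4V = 2E.
Euler: V − E + F = 2 ⇒ (2E)/4 − E + (11 + x) = 2.
Multiply by 8: 2·(2E) − 4·(2E) + 8·(11 + x) = 16, i.e. 88 + 8x − 2·(44 + 3x) = 16.
Collecting terms: 2x = 16, so x = 8.
Then 2E = 44 + 3·8 = 68, so E = 34, V = 2E/4 = 17, F = 11 + 8 = 19.

8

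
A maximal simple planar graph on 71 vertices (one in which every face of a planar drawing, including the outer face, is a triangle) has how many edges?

207

In a plane triangulation 3F = 2E and V − E + F = 2, so E = 3V − 6 = 3·71 − 6 = 207.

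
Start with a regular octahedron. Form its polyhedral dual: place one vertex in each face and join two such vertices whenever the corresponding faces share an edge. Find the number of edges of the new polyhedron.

The base solid has V = 6, E = 12, F = 8.
The dual swaps V and F and preserves E: V′ = F = 8, E′ = E = 12, F′ = V = 6.

12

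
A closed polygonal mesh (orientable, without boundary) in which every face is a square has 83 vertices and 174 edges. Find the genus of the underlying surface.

Every face is a square and each edge borders two faces, so 4F = 2·174, giving F = 87.
χ = V − E + F = 83 − 174 + 87 = -4.
For a closed orientable surface χ = 2 − 2g, so g = (2 − (-4))/2 = 3.

3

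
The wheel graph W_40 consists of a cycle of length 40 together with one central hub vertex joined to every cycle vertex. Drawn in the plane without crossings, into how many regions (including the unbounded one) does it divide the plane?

W_40 has V = 40 + 1 = 41 vertices and E = 2·40 = 80 edges.
By Euler's formula F = 2 − V + E = 2 − 41 + 80 = 41.

41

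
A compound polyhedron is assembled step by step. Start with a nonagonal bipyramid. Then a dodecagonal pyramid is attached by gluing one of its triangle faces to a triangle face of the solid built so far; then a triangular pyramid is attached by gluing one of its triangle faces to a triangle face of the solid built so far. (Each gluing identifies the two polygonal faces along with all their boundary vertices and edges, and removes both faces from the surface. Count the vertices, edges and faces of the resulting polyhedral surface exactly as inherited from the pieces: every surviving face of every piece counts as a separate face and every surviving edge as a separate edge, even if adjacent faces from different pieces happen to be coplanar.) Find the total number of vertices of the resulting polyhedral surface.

A nonagonal bipyramid: V=11, E=27, F=18.
Attach a dodecagonal pyramid (V=13, E=24, F=13) along a 3-gon: merge 3 vertices and 3 edges, delete both glued faces → V=21, E=48, F=29.
Attach a triangular pyramid (V=4, E=6, F=4) along a 3-gon: merge 3 vertices and 3 edges, delete both glued faces → V=22, E=51, F=31.
Check: V − E + F = 22 − 51 + 31 = 2.

22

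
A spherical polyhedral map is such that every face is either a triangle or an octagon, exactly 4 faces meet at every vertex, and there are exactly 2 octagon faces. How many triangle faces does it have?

16

Let x be the number of triangles; then F = 2 + x.
Edge–face incidences: 2E = 8·2 + 3·x = 16 + 3x.
Every vertex has degree 4, so 4V = 2E.
Euler: V − E + F = 2 ⇒ (2E)/4 − E + (2 + x) = 2.
Multiply by 8: 2·(2E) − 4·(2E) + 8·(2 + x) = 16, i.e. 16 + 8x − 2·(16 + 3x) = 16.
Collecting terms: 2x − 16 = 16, so 2x = 32, so x = 16.
Then 2E = 16 + 3·16 = 64, so E = 32, V = 2E/4 = 16, F = 2 + 16 = 18.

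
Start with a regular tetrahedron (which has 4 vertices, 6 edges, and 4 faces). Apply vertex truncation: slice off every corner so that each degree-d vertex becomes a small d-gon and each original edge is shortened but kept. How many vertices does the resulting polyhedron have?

Truncation replaces each original edge-end by a new vertex, so V′ = 2E = 12.
Each original edge survives, and each old vertex of degree d contributes d new edges; summing degrees gives Σd = 2E, so E′ = E + 2E = 3E = 18.
Each original face survives and each original vertex becomes one new face: F′ = F + V = 8.

12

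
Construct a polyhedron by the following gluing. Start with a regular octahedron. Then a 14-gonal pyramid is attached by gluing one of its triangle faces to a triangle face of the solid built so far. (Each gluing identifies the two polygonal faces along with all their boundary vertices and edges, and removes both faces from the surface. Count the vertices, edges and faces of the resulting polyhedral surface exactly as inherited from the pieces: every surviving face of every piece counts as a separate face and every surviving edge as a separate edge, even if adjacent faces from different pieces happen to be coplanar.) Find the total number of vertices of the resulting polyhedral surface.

18

A regular octahedron: V=6, E=12, F=8.
Attach a 14-gonal pyramid (V=15, E=28, F=15) along a 3-gon: merge 3 vertices and 3 edges, delete both glued faces → V=18, E=37, F=21.
Check: V − E + F = 18 − 37 + 21 = 2.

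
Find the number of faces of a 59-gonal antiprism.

120

An antiprism on an n-gon has two n-gon caps and 2n triangles: V = 2·59 = 118, E = 4·59 = 236, F = 2·59 + 2 = 120.
Check: V − E + F = 118 − 236 + 120 = 2.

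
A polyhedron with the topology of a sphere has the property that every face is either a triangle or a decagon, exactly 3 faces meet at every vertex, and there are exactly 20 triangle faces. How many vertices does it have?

60

Let x be the number of decagons; then F = 20 + x.
Edge–face incidences: 2E = 3·20 + 10·x = 60 + 10x.
Every vertex has degree 3, so 3V = 2E.
Euler: V − E + F = 2 ⇒ (2E)/3 − E + (20 + x) = 2.
Multiply by 6: 2·(2E) − 3·(2E) + 6·(20 + x) = 12, i.e. 120 + 6x − (60 + 10x) = 12.
Collecting terms: −4x + 60 = 12, so −4x = −48, so x = 12.
Then 2E = 60 + 10·12 = 180, so E = 90, V = 2E/3 = 60, F = 20 + 12 = 32.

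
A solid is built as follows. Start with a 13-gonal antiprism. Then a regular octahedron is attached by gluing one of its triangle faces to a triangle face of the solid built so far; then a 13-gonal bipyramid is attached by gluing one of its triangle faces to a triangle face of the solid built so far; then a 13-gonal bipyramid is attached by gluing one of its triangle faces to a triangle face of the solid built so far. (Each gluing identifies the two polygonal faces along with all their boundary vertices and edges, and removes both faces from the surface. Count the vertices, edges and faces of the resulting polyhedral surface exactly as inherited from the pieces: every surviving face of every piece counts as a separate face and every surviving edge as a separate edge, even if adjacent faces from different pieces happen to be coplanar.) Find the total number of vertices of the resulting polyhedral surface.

53

A 13-gonal antiprism: V=26, E=52, F=28.
Attach a regular octahedron (V=6, E=12, F=8) along a 3-gon: merge 3 vertices and 3 edges, delete both glued faces → V=29, E=61, F=34.
Attach a 13-gonal bipyramid (V=15, E=39, F=26) along a 3-gon: merge 3 vertices and 3 edges, delete both glued faces → V=41, E=97, F=58.
Attach a 13-gonal bipyramid (V=15, E=39, F=26) along a 3-gon: merge 3 vertices and 3 edges, delete both glued faces → V=53, E=133, F=82.
Check: V − E + F = 53 − 133 + 82 = 2.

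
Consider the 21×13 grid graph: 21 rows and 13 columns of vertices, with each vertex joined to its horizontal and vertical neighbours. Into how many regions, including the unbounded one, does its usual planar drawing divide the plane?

241

The grid has V = 21·13 = 273 vertices and E = 21·12 + 13·20 = 512 edges.
F = 2 − V + E = 2 − 273 + 512 = 241.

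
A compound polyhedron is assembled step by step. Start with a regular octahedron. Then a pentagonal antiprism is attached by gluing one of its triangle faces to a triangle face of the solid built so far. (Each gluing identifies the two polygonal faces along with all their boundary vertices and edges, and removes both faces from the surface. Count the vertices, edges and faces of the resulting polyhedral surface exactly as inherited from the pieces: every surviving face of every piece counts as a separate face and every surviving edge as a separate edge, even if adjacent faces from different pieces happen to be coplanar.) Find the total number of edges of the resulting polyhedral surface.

29

A regular octahedron: V=6, E=12, F=8.
Attach a pentagonal antiprism (V=10, E=20, F=12) along a 3-gon: merge 3 vertices and 3 edges, delete both glued faces → V=13, E=29, F=18.
Check: V − E + F = 13 − 29 + 18 = 2.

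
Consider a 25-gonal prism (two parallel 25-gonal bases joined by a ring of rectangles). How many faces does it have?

A prism on an n-gon has two n-gon bases and n rectangular sides: V = 2·25 = 50, E = 3·25 = 75, F = 25 + 2 = 27.

27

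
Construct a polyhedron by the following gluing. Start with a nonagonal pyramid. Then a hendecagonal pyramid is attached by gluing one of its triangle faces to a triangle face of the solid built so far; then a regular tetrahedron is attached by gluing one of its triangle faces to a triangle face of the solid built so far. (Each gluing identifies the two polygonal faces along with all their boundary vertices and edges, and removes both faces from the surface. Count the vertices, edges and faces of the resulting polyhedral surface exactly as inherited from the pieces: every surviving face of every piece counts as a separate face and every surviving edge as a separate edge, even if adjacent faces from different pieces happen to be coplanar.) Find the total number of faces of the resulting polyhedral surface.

A nonagonal pyramid: V=10, E=18, F=10.
Attach a hendecagonal pyramid (V=12, E=22, F=12) along a 3-gon: merge 3 vertices and 3 edges, delete both glued faces → V=19, E=37, F=20.
Attach a regular tetrahedron (V=4, E=6, F=4) along a 3-gon: merge 3 vertices and 3 edges, delete both glued faces → V=20, E=40, F=22.
Check: V − E + F = 20 − 40 + 22 = 2.

22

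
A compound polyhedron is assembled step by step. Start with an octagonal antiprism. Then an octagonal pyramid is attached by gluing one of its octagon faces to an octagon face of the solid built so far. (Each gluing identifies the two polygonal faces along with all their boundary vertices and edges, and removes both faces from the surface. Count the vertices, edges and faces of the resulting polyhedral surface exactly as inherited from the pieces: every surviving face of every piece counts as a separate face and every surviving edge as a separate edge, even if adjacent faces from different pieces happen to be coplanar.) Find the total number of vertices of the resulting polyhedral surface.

17

An octagonal antiprism: V=16, E=32, F=18.
Attach an octagonal pyramid (V=9, E=16, F=9) along an 8-gon: merge 8 vertices and 8 edges, delete both glued faces → V=17, E=40, F=25.
Check: V − E + F = 17 − 40 + 25 = 2.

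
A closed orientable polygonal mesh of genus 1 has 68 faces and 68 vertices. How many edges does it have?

136

For a closed orientable surface of genus 1, χ = 2 − 2·1 = 0.
E = V + F − (0) = 68 + 68 − (0) = 136.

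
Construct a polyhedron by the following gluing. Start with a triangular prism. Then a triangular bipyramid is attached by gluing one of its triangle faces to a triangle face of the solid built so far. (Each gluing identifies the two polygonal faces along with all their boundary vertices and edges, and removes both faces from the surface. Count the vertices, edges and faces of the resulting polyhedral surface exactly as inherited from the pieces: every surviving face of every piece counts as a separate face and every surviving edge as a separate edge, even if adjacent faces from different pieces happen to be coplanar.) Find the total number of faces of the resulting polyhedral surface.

A triangular prism: V=6, E=9, F=5.
Attach a triangular bipyramid (V=5, E=9, F=6) along a 3-gon: merge 3 vertices and 3 edges, delete both glued faces → V=8, E=15, F=9.
Check: V − E + F = 8 − 15 + 9 = 2.

9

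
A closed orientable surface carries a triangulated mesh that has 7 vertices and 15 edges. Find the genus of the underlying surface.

Every face is a triangle and each edge borders two faces, so 3F = 2·15, giving F = 10.
χ = V − E + F = 7 − 15 + 10 = 2.
For a closed orientable surface χ = 2 − 2g, so g = (2 − (2))/2 = 0.

0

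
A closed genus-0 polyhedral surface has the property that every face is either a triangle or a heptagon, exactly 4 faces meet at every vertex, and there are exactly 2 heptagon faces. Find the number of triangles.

Let x be the number of triangles; then F = 2 + x.
Edge–face incidences: 2E = 7·2 + 3·x = 14 + 3x.
Every vertex has degree 4, so 4V = 2E.
Euler: V − E + F = 2 ⇒ (2E)/4 − E + (2 + x) = 2.
Multiply by 8: 2·(2E) − 4·(2E) + 8·(2 + x) = 16, i.e. 16 + 8x − 2·(14 + 3x) = 16.
Collecting terms: 2x − 12 = 16, so 2x = 28, so x = 14.
Then 2E = 14 + 3·14 = 56, so E = 28, V = 2E/4 = 14, F = 2 + 14 = 16.

14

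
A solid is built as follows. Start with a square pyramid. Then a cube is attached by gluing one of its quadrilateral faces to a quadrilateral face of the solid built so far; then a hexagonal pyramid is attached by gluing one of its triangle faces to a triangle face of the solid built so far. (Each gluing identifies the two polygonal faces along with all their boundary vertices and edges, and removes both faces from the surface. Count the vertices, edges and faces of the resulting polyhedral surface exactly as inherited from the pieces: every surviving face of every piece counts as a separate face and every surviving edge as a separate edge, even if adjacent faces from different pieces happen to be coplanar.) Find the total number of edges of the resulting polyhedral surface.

A square pyramid: V=5, E=8, F=5.
Attach a cube (V=8, E=12, F=6) along a 4-gon: merge 4 vertices and 4 edges, delete both glued faces → V=9, E=16, F=9.
Attach a hexagonal pyramid (V=7, E=12, F=7) along a 3-gon: merge 3 vertices and 3 edges, delete both glued faces → V=13, E=25, F=14.
Check: V − E + F = 13 − 25 + 14 = 2.

25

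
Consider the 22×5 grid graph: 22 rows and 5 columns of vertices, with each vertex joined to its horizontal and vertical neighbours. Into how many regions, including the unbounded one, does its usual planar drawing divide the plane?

The grid has V = 22·5 = 110 vertices and E = 22·4 + 5·21 = 193 edges.
F = 2 − V + E = 2 − 110 + 193 = 85.

85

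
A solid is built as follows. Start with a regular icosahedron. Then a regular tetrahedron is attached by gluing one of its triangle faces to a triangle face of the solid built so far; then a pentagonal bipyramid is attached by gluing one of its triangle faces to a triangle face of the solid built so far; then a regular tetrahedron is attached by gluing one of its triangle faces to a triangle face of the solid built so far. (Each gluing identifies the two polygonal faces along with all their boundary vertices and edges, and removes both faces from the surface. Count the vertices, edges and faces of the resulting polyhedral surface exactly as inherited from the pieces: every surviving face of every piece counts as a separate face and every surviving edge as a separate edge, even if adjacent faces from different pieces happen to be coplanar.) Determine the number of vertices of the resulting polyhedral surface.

18

A regular icosahedron: V=12, E=30, F=20.
Attach a regular tetrahedron (V=4, E=6, F=4) along a 3-gon: merge 3 vertices and 3 edges, delete both glued faces → V=13, E=33, F=22.
Attach a pentagonal bipyramid (V=7, E=15, F=10) along a 3-gon: merge 3 vertices and 3 edges, delete both glued faces → V=17, E=45, F=30.
Attach a regular tetrahedron (V=4, E=6, F=4) along a 3-gon: merge 3 vertices and 3 edges, delete both glued faces → V=18, E=48, F=32.
Check: V − E + F = 18 − 48 + 32 = 2.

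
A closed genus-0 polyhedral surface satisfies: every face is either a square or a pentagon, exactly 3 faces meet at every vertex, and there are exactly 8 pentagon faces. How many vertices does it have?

Let x be the number of squares; then F = 8 + x.
Edge–face incidences: 2E = 5·8 + 4·x = 40 + 4x.
Every vertex has degree 3, so 3V = 2E.
Euler: V − E + F = 2 ⇒ (2E)/3 − E + (8 + x) = 2.
Multiply by 6: 2·(2E) − 3·(2E) + 6·(8 + x) = 12, i.e. 48 + 6x − (40 + 4x) = 12.
Collecting terms: 2x + 8 = 12, so 2x = 4, so x = 2.
Then 2E = 40 + 4·2 = 48, so E = 24, V = 2E/3 = 16, F = 8 + 2 = 10.

16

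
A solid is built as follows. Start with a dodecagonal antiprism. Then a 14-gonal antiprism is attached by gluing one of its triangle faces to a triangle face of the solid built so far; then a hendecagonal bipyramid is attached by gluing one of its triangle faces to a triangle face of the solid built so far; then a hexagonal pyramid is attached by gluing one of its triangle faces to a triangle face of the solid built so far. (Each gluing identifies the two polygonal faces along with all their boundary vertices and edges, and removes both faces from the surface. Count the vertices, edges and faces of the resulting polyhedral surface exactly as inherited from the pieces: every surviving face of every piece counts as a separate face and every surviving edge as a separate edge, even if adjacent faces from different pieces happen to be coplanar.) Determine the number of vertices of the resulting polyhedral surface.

63

A dodecagonal antiprism: V=24, E=48, F=26.
Attach a 14-gonal antiprism (V=28, E=56, F=30) along a 3-gon: merge 3 vertices and 3 edges, delete both glued faces → V=49, E=101, F=54.
Attach a hendecagonal bipyramid (V=13, E=33, F=22) along a 3-gon: merge 3 vertices and 3 edges, delete both glued faces → V=59, E=131, F=74.
Attach a hexagonal pyramid (V=7, E=12, F=7) along a 3-gon: merge 3 vertices and 3 edges, delete both glued faces → V=63, E=140, F=79.
Check: V − E + F = 63 − 140 + 79 = 2.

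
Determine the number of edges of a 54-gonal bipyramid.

A bipyramid over an n-gon has 2n triangular faces and n + 2 vertices: V = 54 + 2 = 56, E = 3·54 = 162, F = 2·54 = 108.

162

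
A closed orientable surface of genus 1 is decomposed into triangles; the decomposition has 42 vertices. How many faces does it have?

χ = 2 − 2·1 = 0, and every face is a triangle so 3F = 2E.
V − E + F = 0 with E = 3F/2 gives 42 − (3/2 − 1)·F = 0, so F = 84 and E = 126.

84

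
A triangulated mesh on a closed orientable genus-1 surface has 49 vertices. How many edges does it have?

χ = 2 − 2·1 = 0, and every face is a triangle so 3F = 2E.
V − E + F = 0 with E = 3F/2 gives 49 − (3/2 − 1)·F = 0, so F = 98 and E = 147.

147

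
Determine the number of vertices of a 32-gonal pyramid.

33

A pyramid on an n-gon base has one n-gon and n triangles: V = 32 + 1 = 33, E = 2·32 = 64, F = 32 + 1 = 33.
Check: V − E + F = 33 − 64 + 33 = 2.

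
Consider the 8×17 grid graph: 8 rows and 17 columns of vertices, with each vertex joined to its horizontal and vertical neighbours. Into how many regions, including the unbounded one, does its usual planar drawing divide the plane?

The grid has V = 8·17 = 136 vertices and E = 8·16 + 17·7 = 247 edges.
F = 2 − V + E = 2 − 136 + 247 = 113.

113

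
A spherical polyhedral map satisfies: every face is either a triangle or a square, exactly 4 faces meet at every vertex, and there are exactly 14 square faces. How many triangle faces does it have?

Let x be the number of triangles; then F = 14 + x.
Edge–face incidences: 2E = 4·14 + 3·x = 56 + 3x.
Every vertex has degree 4, so 4V = 2E.
Euler: V − E + F = 2 ⇒ (2E)/4 − E + (14 + x) = 2.
Multiply by 8: 2·(2E) − 4·(2E) + 8·(14 + x) = 16, i.e. 112 + 8x − 2·(56 + 3x) = 16.
Collecting terms: 2x = 16, so x = 8.
Then 2E = 56 + 3·8 = 80, so E = 40, V = 2E/4 = 20, F = 14 + 8 = 22.

8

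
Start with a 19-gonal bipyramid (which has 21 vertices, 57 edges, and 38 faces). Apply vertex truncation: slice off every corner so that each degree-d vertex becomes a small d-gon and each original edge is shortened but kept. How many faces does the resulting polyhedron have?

59

Truncation replaces each original edge-end by a new vertex, so V′ = 2E = 114.
Each original edge survives, and each old vertex of degree d contributes d new edges; summing degrees gives Σd = 2E, so E′ = E + 2E = 3E = 171.
Each original face survives and each original vertex becomes one new face: F′ = F + V = 59.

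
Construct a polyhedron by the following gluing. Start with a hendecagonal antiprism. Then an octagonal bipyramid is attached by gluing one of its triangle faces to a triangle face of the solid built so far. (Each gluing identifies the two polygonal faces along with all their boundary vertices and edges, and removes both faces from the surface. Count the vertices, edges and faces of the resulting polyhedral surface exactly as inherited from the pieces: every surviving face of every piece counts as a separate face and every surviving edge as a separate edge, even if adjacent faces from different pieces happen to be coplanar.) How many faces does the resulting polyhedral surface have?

38

A hendecagonal antiprism: V=22, E=44, F=24.
Attach an octagonal bipyramid (V=10, E=24, F=16) along a 3-gon: merge 3 vertices and 3 edges, delete both glued faces → V=29, E=65, F=38.
Check: V − E + F = 29 − 65 + 38 = 2.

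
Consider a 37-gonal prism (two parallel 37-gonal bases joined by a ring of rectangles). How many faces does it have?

39

A prism on an n-gon has two n-gon bases and n rectangular sides: V = 2·37 = 74, E = 3·37 = 111, F = 37 + 2 = 39.
Check: V − E + F = 74 − 111 + 39 = 2.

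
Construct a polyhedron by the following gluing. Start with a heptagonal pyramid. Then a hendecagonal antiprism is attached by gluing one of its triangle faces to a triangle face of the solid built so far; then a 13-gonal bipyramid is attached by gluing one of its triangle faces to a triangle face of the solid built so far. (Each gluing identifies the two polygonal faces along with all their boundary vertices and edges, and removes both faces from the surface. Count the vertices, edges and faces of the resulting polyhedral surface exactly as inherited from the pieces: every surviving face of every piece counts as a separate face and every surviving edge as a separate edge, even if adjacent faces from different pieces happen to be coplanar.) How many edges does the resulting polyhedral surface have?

91

A heptagonal pyramid: V=8, E=14, F=8.
Attach a hendecagonal antiprism (V=22, E=44, F=24) along a 3-gon: merge 3 vertices and 3 edges, delete both glued faces → V=27, E=55, F=30.
Attach a 13-gonal bipyramid (V=15, E=39, F=26) along a 3-gon: merge 3 vertices and 3 edges, delete both glued faces → V=39, E=91, F=54.
Check: V − E + F = 39 − 91 + 54 = 2.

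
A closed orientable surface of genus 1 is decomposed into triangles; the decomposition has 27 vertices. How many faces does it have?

54

χ = 2 − 2·1 = 0, and every face is a triangle so 3F = 2E.
V − E + F = 0 with E = 3F/2 gives 27 − (3/2 − 1)·F = 0, so F = 54 and E = 81.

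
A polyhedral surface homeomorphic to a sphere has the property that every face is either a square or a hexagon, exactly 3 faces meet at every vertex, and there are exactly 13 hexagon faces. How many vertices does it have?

Let x be the number of squares; then F = 13 + x.
Edge–face incidences: 2E = 6·13 + 4·x = 78 + 4x.
Every vertex has degree 3, so 3V = 2E.
Euler: V − E + F = 2 ⇒ (2E)/3 − E + (13 + x) = 2.
Multiply by 6: 2·(2E) − 3·(2E) + 6·(13 + x) = 12, i.e. 78 + 6x − (78 + 4x) = 12.
Collecting terms: 2x = 12, so x = 6.
Then 2E = 78 + 4·6 = 102, so E = 51, V = 2E/3 = 34, F = 13 + 6 = 19.

34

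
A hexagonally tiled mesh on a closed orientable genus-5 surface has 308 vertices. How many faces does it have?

χ = 2 − 2·5 = -8, and every face is a hexagon so 6F = 2E.
V − E + F = -8 with E = 6F/2 gives 308 − (6/2 − 1)·F = -8, so F = 158 and E = 474.

158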